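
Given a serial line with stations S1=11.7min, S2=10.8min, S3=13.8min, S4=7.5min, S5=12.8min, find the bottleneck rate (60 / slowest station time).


Bottleneck = longest station time
Station times: [11.7, 10.8, 13.8, 7.5, 12.8]
Max = 13.8 min
Rate = 60 / 13.8
= 4.35 units/hour (bottleneck: 13.8min)


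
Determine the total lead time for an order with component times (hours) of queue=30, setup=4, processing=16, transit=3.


Lead time = queue + setup + processing + transit
= 30 + 4 + 16 + 3
= 53 hours


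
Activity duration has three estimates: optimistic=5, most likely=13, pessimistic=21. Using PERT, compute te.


te = (o + 4m + p) / 6
= (5 + 4×13 + 21) / 6
= (5 + 52 + 21) / 6
= 78 / 6
= 13.00


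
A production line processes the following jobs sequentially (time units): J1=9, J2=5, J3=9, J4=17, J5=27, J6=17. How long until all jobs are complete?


Sequential makespan: sum all processing times
= 9 + 5 + 9 + 17 + 27 + 17
= 84 time units


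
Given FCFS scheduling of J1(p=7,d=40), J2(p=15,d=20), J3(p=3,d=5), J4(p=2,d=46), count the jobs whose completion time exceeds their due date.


Completion vs due date:
  J1: C=7, d=40 → on time
  J2: C=22, d=20 → TARDY
  J3: C=25, d=5 → TARDY
  J4: C=27, d=46 → on time
Tardy jobs: J2, J3
Count = 2


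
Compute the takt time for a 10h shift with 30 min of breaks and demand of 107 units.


Available = 10×60 - 30 = 570 min
Takt time = 570 / 107
= 5.33 min/unit


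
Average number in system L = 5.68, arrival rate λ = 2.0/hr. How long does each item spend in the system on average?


Little's law: L = λW → W = L / λ
= 5.68 / 2.0
= 2.84 hours


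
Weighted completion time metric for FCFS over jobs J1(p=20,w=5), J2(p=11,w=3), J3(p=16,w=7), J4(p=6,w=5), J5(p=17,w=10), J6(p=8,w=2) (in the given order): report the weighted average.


Completion times:
  J1: C=20, w×C=5×20=100
  J2: C=31, w×C=3×31=93
  J3: C=47, w×C=7×47=329
  J4: C=53, w×C=5×53=265
  J5: C=70, w×C=10×70=700
  J6: C=78, w×C=2×78=156
Sum w×C = 1643
Sum w = 32
Weighted avg = 1643/32
= 51.34


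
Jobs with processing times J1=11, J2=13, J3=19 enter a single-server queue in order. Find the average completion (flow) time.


Completion times:
  J1: completes at 11
  J2: completes at 24
  J3: completes at 43
Sum = 78
Average = 78/3
= 26.00


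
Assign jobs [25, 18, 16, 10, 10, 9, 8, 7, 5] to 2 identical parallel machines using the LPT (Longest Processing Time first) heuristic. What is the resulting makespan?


Jobs (LPT sorted): [25, 18, 16, 10, 10, 9, 8, 7, 5]
Machines: 2
  J=25 → Machine 1 (load: 0+25=25)
  J=18 → Machine 2 (load: 0+18=18)
  J=16 → Machine 2 (load: 18+16=34)
  J=10 → Machine 1 (load: 25+10=35)
  J=10 → Machine 2 (load: 34+10=44)
  J=9 → Machine 1 (load: 35+9=44)
  J=8 → Machine 1 (load: 44+8=52)
  J=7 → Machine 2 (load: 44+7=51)
  J=5 → Machine 2 (load: 51+5=56)
Machine loads: [52, 56]
Makespan = max = 56 time units


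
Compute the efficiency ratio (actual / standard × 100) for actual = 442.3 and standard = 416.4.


Efficiency = (actual / standard) × 100
= (442.3 / 416.4) × 100
= 106.2%


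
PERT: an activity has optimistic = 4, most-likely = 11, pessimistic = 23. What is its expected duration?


te = (o + 4m + p) / 6
= (4 + 4×11 + 23) / 6
= (4 + 44 + 23) / 6
= 71 / 6
= 11.83


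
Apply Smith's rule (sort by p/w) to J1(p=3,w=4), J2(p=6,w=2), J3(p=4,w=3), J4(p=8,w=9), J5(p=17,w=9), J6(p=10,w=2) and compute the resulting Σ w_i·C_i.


WSPT order (by p/w): J1 → J4 → J3 → J5 → J2 → J6
  J1: C=3, w·C=4×3=12
  J4: C=11, w·C=9×11=99
  J3: C=15, w·C=3×15=45
  J5: C=32, w·C=9×32=288
  J2: C=38, w·C=2×38=76
  J6: C=48, w·C=2×48=96
Σ w·C = 616
= 616


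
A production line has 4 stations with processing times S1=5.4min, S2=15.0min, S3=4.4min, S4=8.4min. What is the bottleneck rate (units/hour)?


Bottleneck = longest station time
Station times: [5.4, 15.0, 4.4, 8.4]
Max = 15.0 min
Rate = 60 / 15.0
= 4.00 units/hour (bottleneck: 15.0min)


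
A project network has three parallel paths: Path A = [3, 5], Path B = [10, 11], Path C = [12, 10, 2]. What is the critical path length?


Path A: 3 + 5 = 8
Path B: 10 + 11 = 21
Path C: 12 + 10 + 2 = 24
Critical path = longest = max(8, 21, 24)
= 24 (Path C)


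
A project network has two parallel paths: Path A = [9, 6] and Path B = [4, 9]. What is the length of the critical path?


Path A: 9 + 6 = 15
Path B: 4 + 9 = 13
Critical path = longest = max(15, 13)
= 15 (Path A)


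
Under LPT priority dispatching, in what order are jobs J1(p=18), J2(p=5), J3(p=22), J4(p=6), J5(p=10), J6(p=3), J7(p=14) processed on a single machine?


LPT: sort by longest processing time first
  J3: p=22
  J1: p=18
  J7: p=14
  J5: p=10
  J4: p=6
  J2: p=5
  J6: p=3
Order: J3 → J1 → J7 → J5 → J4 → J2 → J6


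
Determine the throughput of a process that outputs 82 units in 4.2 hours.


Throughput = units / time
= 82 / 4.2
= 19.5 units/hour


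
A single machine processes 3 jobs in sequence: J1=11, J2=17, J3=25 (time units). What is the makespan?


Sequential makespan: sum all processing times
= 11 + 17 + 25
= 53 time units


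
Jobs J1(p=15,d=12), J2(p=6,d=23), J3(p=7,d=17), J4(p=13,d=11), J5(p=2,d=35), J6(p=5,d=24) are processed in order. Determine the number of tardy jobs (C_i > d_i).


Completion vs due date:
  J1: C=15, d=12 → TARDY
  J2: C=21, d=23 → on time
  J3: C=28, d=17 → TARDY
  J4: C=41, d=11 → TARDY
  J5: C=43, d=35 → TARDY
  J6: C=48, d=24 → TARDY
Tardy jobs: J1, J3, J4, J5, J6
Count = 5


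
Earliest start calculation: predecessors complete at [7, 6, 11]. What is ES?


ES = max of all predecessor completion times
Predecessors: [7, 6, 11]
ES = max(7, 6, 11)
= 11


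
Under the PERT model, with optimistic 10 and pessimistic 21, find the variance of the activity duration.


σ² = ((p - o) / 6)² = (p - o)² / 36
= (21 - 10)² / 36
= 11² / 36
= 121 / 36
= 3.3611


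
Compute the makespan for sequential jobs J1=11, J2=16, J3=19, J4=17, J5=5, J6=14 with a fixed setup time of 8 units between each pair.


Makespan = Σ processing + (n-1) × setup
= (11 + 16 + 19 + 17 + 5 + 14) + (6-1)×8
= 82 + 40
= 122 time units


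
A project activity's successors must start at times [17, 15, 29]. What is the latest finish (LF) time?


LF = min of all successor start times
Successors start at: [17, 15, 29]
LF = min(17, 15, 29)
= 15


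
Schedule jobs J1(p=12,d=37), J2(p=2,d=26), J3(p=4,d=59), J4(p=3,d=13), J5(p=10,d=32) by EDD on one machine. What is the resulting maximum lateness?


EDD order: J4 → J2 → J5 → J1 → J3
Completion and lateness:
  J4: C=3, d=13, L=3-13=-10
  J2: C=5, d=26, L=5-26=-21
  J5: C=15, d=32, L=15-32=-17
  J1: C=27, d=37, L=27-37=-10
  J3: C=31, d=59, L=31-59=-28
Lmax = max(-10, -21, -17, -10, -28)
= -10


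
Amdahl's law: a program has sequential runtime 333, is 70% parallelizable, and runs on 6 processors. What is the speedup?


Amdahl's law: T_p = T × ((1-p) + p/N)
= 333 × ((1-0.7) + 0.7/6)
= 333 × (0.30 + 0.1167)
= 333 × 0.4167
= 138.75
Speedup = 333/138.75
= 2.40×


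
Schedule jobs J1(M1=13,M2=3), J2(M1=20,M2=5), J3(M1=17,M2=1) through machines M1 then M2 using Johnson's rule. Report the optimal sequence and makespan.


Johnson's rule:
Group 1 (M1≤M2, sort by M1): []
Group 2 (M1>M2, sort desc M2): ['J2', 'J1', 'J3']
Sequence: J2 → J1 → J3
Makespan calculation:
  J2: M1 done=20, M2 done=25
  J1: M1 done=33, M2 done=36
  J3: M1 done=50, M2 done=51
= Sequence: J2 → J1 → J3, Makespan: 51


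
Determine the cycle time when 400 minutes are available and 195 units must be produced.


Cycle time = available time / demand
= 400 / 195
= 2.05 min/unit


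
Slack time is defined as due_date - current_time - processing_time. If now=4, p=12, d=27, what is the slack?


Slack = due - current_time - processing
= 27 - 4 - 12
= 11


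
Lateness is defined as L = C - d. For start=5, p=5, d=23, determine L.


Completion = 5 + 5 = 10
Lateness = C - d = 10 - 23
= -13


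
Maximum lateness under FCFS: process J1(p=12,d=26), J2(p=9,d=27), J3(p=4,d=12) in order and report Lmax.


Lateness per job (L = C - d):
  J1: C=12, d=26, L=-14
  J2: C=21, d=27, L=-6
  J3: C=25, d=12, L=13
Lmax = max(-14, -6, 13)
= 13


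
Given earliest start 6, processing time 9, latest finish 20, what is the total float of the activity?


EF = ES + duration = 6 + 9 = 15
LS = LF - duration = 20 - 9 = 11
Total Float = LF - EF = 20 - 15
(or LS - ES = 11 - 6)
= 5


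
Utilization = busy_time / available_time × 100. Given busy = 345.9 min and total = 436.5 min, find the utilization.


Utilization = busy / total × 100
= 345.9 / 436.5 × 100
= 79.2%


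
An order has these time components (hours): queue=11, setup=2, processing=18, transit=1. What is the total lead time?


Lead time = queue + setup + processing + transit
= 11 + 2 + 18 + 1
= 32 hours


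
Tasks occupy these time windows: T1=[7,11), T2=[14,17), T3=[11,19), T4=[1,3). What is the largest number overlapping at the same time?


Check each time point for overlaps:
  t=14: 2 tasks active (T2, T3)
Max concurrent = 2


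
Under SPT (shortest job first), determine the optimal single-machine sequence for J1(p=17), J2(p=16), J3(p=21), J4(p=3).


SPT: sort by shortest processing time
  J4: p=3
  J2: p=16
  J1: p=17
  J3: p=21
Order: J4 → J2 → J1 → J3


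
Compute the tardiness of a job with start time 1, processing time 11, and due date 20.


Completion = start + processing = 1 + 11 = 12
Tardiness = max(0, C - d) = max(0, 12 - 20)
= max(0, -8)
= 0


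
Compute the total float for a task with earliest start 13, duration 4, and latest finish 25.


EF = ES + duration = 13 + 4 = 17
LS = LF - duration = 25 - 4 = 21
Total Float = LF - EF = 25 - 17
(or LS - ES = 21 - 13)
= 8


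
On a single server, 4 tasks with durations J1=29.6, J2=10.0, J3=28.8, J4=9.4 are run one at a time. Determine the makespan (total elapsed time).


Sequential makespan: sum all processing times
= 29.6 + 10.0 + 28.8 + 9.4
= 77.8 time units


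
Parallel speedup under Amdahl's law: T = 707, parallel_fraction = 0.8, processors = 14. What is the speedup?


Amdahl's law: T_p = T × ((1-p) + p/N)
= 707 × ((1-0.8) + 0.8/14)
= 707 × (0.20 + 0.0571)
= 707 × 0.2571
= 181.80
Speedup = 707/181.80
= 3.89×


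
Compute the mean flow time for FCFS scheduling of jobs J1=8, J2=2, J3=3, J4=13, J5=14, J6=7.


Completion times:
  J1: completes at 8
  J2: completes at 10
  J3: completes at 13
  J4: completes at 26
  J5: completes at 40
  J6: completes at 47
Sum = 144
Average = 144/6
= 24.00


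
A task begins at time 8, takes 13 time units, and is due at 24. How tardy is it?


Completion = start + processing = 8 + 13 = 21
Tardiness = max(0, C - d) = max(0, 21 - 24)
= max(0, -3)
= 0


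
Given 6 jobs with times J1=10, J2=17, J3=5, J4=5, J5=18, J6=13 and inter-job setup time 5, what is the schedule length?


Makespan = Σ processing + (n-1) × setup
= (10 + 17 + 5 + 5 + 18 + 13) + (6-1)×5
= 68 + 25
= 93 time units


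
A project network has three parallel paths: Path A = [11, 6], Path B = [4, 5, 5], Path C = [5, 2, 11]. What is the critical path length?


Path A: 11 + 6 = 17
Path B: 4 + 5 + 5 = 14
Path C: 5 + 2 + 11 = 18
Critical path = longest = max(17, 14, 18)
= 18 (Path C)


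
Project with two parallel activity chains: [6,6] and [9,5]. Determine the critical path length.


Path A: 6 + 6 = 12
Path B: 9 + 5 = 14
Critical path = longest = max(12, 14)
= 14 (Path B)


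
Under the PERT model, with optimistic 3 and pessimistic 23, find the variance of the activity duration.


σ² = ((p - o) / 6)² = (p - o)² / 36
= (23 - 3)² / 36
= 20² / 36
= 400 / 36
= 11.1111


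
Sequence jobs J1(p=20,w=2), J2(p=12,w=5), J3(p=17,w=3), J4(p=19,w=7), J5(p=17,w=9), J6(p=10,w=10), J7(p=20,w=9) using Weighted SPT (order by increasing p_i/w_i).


WSPT (Smith's rule): sort by p/w ascending
  J6: p/w = 10/10 = 1.000
  J5: p/w = 17/9 = 1.889
  J7: p/w = 20/9 = 2.222
  J2: p/w = 12/5 = 2.400
  J4: p/w = 19/7 = 2.714
  J3: p/w = 17/3 = 5.667
  J1: p/w = 20/2 = 10.000
Order: J6 → J5 → J7 → J2 → J4 → J3 → J1


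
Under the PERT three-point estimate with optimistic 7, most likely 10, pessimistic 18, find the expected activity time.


te = (o + 4m + p) / 6
= (7 + 4×10 + 18) / 6
= (7 + 40 + 18) / 6
= 65 / 6
= 10.83


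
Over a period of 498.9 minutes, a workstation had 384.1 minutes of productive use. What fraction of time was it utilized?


Utilization = busy / total × 100
= 384.1 / 498.9 × 100
= 77.0%


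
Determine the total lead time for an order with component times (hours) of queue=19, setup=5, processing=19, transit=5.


Lead time = queue + setup + processing + transit
= 19 + 5 + 19 + 5
= 48 hours


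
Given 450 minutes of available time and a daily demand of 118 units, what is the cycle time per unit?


Cycle time = available time / demand
= 450 / 118
= 3.81 min/unit


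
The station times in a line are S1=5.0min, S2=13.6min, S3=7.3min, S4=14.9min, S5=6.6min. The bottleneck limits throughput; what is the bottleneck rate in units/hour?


Bottleneck = longest station time
Station times: [5.0, 13.6, 7.3, 14.9, 6.6]
Max = 14.9 min
Rate = 60 / 14.9
= 4.03 units/hour (bottleneck: 14.9min)


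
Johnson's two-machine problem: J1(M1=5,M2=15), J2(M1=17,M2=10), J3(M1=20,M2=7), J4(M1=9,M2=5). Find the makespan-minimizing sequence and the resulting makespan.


Johnson's rule:
Group 1 (M1≤M2, sort by M1): ['J1']
Group 2 (M1>M2, sort desc M2): ['J2', 'J3', 'J4']
Sequence: J1 → J2 → J3 → J4
Makespan calculation:
  J1: M1 done=5, M2 done=20
  J2: M1 done=22, M2 done=32
  J3: M1 done=42, M2 done=49
  J4: M1 done=51, M2 done=56
= Sequence: J1 → J2 → J3 → J4, Makespan: 56


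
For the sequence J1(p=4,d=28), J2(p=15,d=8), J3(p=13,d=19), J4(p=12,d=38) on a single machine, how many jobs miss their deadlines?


Completion vs due date:
  J1: C=4, d=28 → on time
  J2: C=19, d=8 → TARDY
  J3: C=32, d=19 → TARDY
  J4: C=44, d=38 → TARDY
Tardy jobs: J2, J3, J4
Count = 3


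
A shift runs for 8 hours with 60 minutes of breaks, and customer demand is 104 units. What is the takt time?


Available = 8×60 - 60 = 420 min
Takt time = 420 / 104
= 4.04 min/unit


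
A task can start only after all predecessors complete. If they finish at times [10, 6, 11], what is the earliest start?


ES = max of all predecessor completion times
Predecessors: [10, 6, 11]
ES = max(10, 6, 11)
= 11


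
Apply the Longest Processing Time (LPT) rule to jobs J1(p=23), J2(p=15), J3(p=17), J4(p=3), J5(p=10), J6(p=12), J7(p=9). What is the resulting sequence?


LPT: sort by longest processing time first
  J1: p=23
  J3: p=17
  J2: p=15
  J6: p=12
  J5: p=10
  J7: p=9
  J4: p=3
Order: J1 → J3 → J2 → J6 → J5 → J7 → J4


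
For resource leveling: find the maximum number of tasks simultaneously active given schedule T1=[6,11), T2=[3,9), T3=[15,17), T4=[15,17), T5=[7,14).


Check each time point for overlaps:
  t=7: 3 tasks active (T1, T2, T5)
Max concurrent = 3


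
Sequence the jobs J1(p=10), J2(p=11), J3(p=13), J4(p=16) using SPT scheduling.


SPT: sort by shortest processing time
  J1: p=10
  J2: p=11
  J3: p=13
  J4: p=16
Order: J1 → J2 → J3 → J4


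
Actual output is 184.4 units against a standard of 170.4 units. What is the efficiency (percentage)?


Efficiency = (actual / standard) × 100
= (184.4 / 170.4) × 100
= 108.2%


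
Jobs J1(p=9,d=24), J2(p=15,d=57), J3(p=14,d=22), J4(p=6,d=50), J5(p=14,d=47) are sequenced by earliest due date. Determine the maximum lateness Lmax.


EDD order: J3 → J1 → J5 → J4 → J2
Completion and lateness:
  J3: C=14, d=22, L=14-22=-8
  J1: C=23, d=24, L=23-24=-1
  J5: C=37, d=47, L=37-47=-10
  J4: C=43, d=50, L=43-50=-7
  J2: C=58, d=57, L=58-57=1
Lmax = max(-8, -1, -10, -7, 1)
= 1


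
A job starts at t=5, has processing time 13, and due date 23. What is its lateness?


Completion = 5 + 13 = 18
Lateness = C - d = 18 - 23
= -5


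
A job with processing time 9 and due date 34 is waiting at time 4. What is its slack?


Slack = due - current_time - processing
= 34 - 4 - 9
= 21


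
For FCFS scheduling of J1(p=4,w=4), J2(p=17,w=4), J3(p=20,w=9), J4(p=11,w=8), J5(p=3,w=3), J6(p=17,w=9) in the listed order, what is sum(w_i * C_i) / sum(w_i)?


Completion times:
  J1: C=4, w×C=4×4=16
  J2: C=21, w×C=4×21=84
  J3: C=41, w×C=9×41=369
  J4: C=52, w×C=8×52=416
  J5: C=55, w×C=3×55=165
  J6: C=72, w×C=9×72=648
Sum w×C = 1698
Sum w = 37
Weighted avg = 1698/37
= 45.89


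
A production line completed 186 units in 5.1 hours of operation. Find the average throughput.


Throughput = units / time
= 186 / 5.1
= 36.5 units/hour


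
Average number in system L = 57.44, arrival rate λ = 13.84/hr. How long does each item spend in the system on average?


Little's law: L = λW → W = L / λ
= 57.44 / 13.84
= 4.15 hours


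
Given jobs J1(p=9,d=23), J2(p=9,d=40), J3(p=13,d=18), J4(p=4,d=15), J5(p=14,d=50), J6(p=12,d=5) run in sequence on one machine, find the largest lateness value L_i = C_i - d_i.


Lateness per job (L = C - d):
  J1: C=9, d=23, L=-14
  J2: C=18, d=40, L=-22
  J3: C=31, d=18, L=13
  J4: C=35, d=15, L=20
  J5: C=49, d=50, L=-1
  J6: C=61, d=5, L=56
Lmax = max(-14, -22, 13, 20, -1, 56)
= 56


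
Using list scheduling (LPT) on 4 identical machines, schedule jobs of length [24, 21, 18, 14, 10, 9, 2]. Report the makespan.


Jobs (LPT sorted): [24, 21, 18, 14, 10, 9, 2]
Machines: 4
  J=24 → Machine 1 (load: 0+24=24)
  J=21 → Machine 2 (load: 0+21=21)
  J=18 → Machine 3 (load: 0+18=18)
  J=14 → Machine 4 (load: 0+14=14)
  J=10 → Machine 4 (load: 14+10=24)
  J=9 → Machine 3 (load: 18+9=27)
  J=2 → Machine 2 (load: 21+2=23)
Machine loads: [24, 23, 27, 24]
Makespan = max = 27 time units


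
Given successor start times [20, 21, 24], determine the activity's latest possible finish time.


LF = min of all successor start times
Successors start at: [20, 21, 24]
LF = min(20, 21, 24)
= 20


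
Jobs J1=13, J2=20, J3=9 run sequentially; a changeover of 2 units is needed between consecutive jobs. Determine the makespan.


Makespan = Σ processing + (n-1) × setup
= (13 + 20 + 9) + (3-1)×2
= 42 + 4
= 46 time units


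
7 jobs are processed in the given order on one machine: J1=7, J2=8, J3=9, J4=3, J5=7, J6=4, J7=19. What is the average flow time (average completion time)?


Completion times:
  J1: completes at 7
  J2: completes at 15
  J3: completes at 24
  J4: completes at 27
  J5: completes at 34
  J6: completes at 38
  J7: completes at 57
Sum = 202
Average = 202/7
= 28.86


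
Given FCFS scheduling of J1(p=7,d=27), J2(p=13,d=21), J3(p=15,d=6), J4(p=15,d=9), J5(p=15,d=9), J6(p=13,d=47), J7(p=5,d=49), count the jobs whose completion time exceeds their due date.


Completion vs due date:
  J1: C=7, d=27 → on time
  J2: C=20, d=21 → on time
  J3: C=35, d=6 → TARDY
  J4: C=50, d=9 → TARDY
  J5: C=65, d=9 → TARDY
  J6: C=78, d=47 → TARDY
  J7: C=83, d=49 → TARDY
Tardy jobs: J3, J4, J5, J6, J7
Count = 5


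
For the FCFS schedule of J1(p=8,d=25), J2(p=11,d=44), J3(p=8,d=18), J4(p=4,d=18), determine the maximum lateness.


Lateness per job (L = C - d):
  J1: C=8, d=25, L=-17
  J2: C=19, d=44, L=-25
  J3: C=27, d=18, L=9
  J4: C=31, d=18, L=13
Lmax = max(-17, -25, 9, 13)
= 13


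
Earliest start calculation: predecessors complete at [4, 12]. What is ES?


ES = max of all predecessor completion times
Predecessors: [4, 12]
ES = max(4, 12)
= 12


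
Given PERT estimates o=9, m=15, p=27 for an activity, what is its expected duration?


te = (o + 4m + p) / 6
= (9 + 4×15 + 27) / 6
= (9 + 60 + 27) / 6
= 96 / 6
= 16.00


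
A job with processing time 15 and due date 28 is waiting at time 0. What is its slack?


Slack = due - current_time - processing
= 28 - 0 - 15
= 13


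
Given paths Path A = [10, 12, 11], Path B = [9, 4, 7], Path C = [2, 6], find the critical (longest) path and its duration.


Path A: 10 + 12 + 11 = 33
Path B: 9 + 4 + 7 = 20
Path C: 2 + 6 = 8
Critical path = longest = max(33, 20, 8)
= 33 (Path A)


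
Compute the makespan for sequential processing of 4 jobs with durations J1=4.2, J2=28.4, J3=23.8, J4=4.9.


Sequential makespan: sum all processing times
= 4.2 + 28.4 + 23.8 + 4.9
= 61.3 time units


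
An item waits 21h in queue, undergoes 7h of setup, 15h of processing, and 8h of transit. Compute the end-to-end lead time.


Lead time = queue + setup + processing + transit
= 21 + 7 + 15 + 8
= 51 hours


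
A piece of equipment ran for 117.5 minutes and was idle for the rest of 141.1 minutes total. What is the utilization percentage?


Utilization = busy / total × 100
= 117.5 / 141.1 × 100
= 83.3%


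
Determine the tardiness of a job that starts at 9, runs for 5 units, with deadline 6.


Completion = start + processing = 9 + 5 = 14
Tardiness = max(0, C - d) = max(0, 14 - 6)
= max(0, 8)
= 8


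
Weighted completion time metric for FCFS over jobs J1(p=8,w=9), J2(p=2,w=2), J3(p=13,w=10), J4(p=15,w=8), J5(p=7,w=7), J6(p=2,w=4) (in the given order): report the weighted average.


Completion times:
  J1: C=8, w×C=9×8=72
  J2: C=10, w×C=2×10=20
  J3: C=23, w×C=10×23=230
  J4: C=38, w×C=8×38=304
  J5: C=45, w×C=7×45=315
  J6: C=47, w×C=4×47=188
Sum w×C = 1129
Sum w = 40
Weighted avg = 1129/40
= 28.23


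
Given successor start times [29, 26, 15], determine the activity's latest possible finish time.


LF = min of all successor start times
Successors start at: [29, 26, 15]
LF = min(29, 26, 15)
= 15


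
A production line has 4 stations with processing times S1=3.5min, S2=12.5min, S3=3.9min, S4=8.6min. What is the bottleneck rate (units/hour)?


Bottleneck = longest station time
Station times: [3.5, 12.5, 3.9, 8.6]
Max = 12.5 min
Rate = 60 / 12.5
= 4.80 units/hour (bottleneck: 12.5min)


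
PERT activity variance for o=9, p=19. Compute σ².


σ² = ((p - o) / 6)² = (p - o)² / 36
= (19 - 9)² / 36
= 10² / 36
= 100 / 36
= 2.7778


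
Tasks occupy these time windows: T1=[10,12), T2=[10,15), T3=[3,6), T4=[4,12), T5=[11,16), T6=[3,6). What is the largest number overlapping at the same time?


Check each time point for overlaps:
  t=11: 4 tasks active (T1, T2, T4, T5)
Max concurrent = 4


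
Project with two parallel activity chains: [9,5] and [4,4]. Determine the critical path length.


Path A: 9 + 5 = 14
Path B: 4 + 4 = 8
Critical path = longest = max(14, 8)
= 14 (Path A)


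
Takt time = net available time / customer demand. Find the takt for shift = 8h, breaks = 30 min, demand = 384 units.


Available = 8×60 - 30 = 450 min
Takt time = 450 / 384
= 1.17 min/unit


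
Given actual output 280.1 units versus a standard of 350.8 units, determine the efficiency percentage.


Efficiency = (actual / standard) × 100
= (280.1 / 350.8) × 100
= 79.8%


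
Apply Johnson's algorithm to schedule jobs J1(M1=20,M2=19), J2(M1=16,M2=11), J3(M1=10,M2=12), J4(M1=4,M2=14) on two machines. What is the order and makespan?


Johnson's rule:
Group 1 (M1≤M2, sort by M1): ['J4', 'J3']
Group 2 (M1>M2, sort desc M2): ['J1', 'J2']
Sequence: J4 → J3 → J1 → J2
Makespan calculation:
  J4: M1 done=4, M2 done=18
  J3: M1 done=14, M2 done=30
  J1: M1 done=34, M2 done=53
  J2: M1 done=50, M2 done=64
= Sequence: J4 → J3 → J1 → J2, Makespan: 64


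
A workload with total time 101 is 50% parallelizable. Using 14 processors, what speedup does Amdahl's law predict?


Amdahl's law: T_p = T × ((1-p) + p/N)
= 101 × ((1-0.5) + 0.5/14)
= 101 × (0.50 + 0.0357)
= 101 × 0.5357
= 54.11
Speedup = 101/54.11
= 1.87×


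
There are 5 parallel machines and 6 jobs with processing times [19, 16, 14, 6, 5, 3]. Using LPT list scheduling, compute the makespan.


Jobs (LPT sorted): [19, 16, 14, 6, 5, 3]
Machines: 5
  J=19 → Machine 1 (load: 0+19=19)
  J=16 → Machine 2 (load: 0+16=16)
  J=14 → Machine 3 (load: 0+14=14)
  J=6 → Machine 4 (load: 0+6=6)
  J=5 → Machine 5 (load: 0+5=5)
  J=3 → Machine 5 (load: 5+3=8)
Machine loads: [19, 16, 14, 6, 8]
Makespan = max = 19 time units


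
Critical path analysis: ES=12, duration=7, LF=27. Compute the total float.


EF = ES + duration = 12 + 7 = 19
LS = LF - duration = 27 - 7 = 20
Total Float = LF - EF = 27 - 19
(or LS - ES = 20 - 12)
= 8


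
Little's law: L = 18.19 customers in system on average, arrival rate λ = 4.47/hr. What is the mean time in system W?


Little's law: L = λW → W = L / λ
= 18.19 / 4.47
= 4.07 hours


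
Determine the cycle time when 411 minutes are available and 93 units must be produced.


Cycle time = available time / demand
= 411 / 93
= 4.42 min/unit


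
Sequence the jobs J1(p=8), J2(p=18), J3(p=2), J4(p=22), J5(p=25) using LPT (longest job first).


LPT: sort by longest processing time first
  J5: p=25
  J4: p=22
  J2: p=18
  J1: p=8
  J3: p=2
Order: J5 → J4 → J2 → J1 → J3


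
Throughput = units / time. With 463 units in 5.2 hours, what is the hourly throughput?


Throughput = units / time
= 463 / 5.2
= 89.0 units/hour


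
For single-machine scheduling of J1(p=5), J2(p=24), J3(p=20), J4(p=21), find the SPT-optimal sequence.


SPT: sort by shortest processing time
  J1: p=5
  J3: p=20
  J4: p=21
  J2: p=24
Order: J1 → J3 → J4 → J2


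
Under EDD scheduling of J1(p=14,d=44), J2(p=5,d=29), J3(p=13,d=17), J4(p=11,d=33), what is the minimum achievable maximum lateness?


EDD order: J3 → J2 → J4 → J1
Completion and lateness:
  J3: C=13, d=17, L=13-17=-4
  J2: C=18, d=29, L=18-29=-11
  J4: C=29, d=33, L=29-33=-4
  J1: C=43, d=44, L=43-44=-1
Lmax = max(-4, -11, -4, -1)
= -1


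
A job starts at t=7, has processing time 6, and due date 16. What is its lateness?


Completion = 7 + 6 = 13
Lateness = C - d = 13 - 16
= -3


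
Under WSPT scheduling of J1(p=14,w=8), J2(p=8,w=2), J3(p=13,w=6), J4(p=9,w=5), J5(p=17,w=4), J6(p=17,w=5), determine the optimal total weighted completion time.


WSPT order (by p/w): J1 → J4 → J3 → J6 → J2 → J5
  J1: C=14, w·C=8×14=112
  J4: C=23, w·C=5×23=115
  J3: C=36, w·C=6×36=216
  J6: C=53, w·C=5×53=265
  J2: C=61, w·C=2×61=122
  J5: C=78, w·C=4×78=312
Σ w·C = 1142
= 1142


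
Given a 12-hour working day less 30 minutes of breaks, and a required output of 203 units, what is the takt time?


Available = 12×60 - 30 = 690 min
Takt time = 690 / 203
= 3.40 min/unit


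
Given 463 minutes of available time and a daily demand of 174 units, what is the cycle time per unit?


Cycle time = available time / demand
= 463 / 174
= 2.66 min/unit


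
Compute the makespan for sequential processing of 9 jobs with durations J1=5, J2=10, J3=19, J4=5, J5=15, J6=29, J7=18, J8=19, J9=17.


Sequential makespan: sum all processing times
= 5 + 10 + 19 + 5 + 15 + 29 + 18 + 19 + 17
= 137 time units


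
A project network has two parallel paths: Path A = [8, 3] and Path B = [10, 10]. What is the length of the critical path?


Path A: 8 + 3 = 11
Path B: 10 + 10 = 20
Critical path = longest = max(11, 20)
= 20 (Path B)


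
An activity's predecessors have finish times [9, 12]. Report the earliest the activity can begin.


ES = max of all predecessor completion times
Predecessors: [9, 12]
ES = max(9, 12)
= 12


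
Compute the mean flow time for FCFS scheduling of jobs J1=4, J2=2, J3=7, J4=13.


Completion times:
  J1: completes at 4
  J2: completes at 6
  J3: completes at 13
  J4: completes at 26
Sum = 49
Average = 49/4
= 12.25


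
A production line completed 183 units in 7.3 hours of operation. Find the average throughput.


Throughput = units / time
= 183 / 7.3
= 25.1 units/hour


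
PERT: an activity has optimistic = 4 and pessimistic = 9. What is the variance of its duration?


σ² = ((p - o) / 6)² = (p - o)² / 36
= (9 - 4)² / 36
= 5² / 36
= 25 / 36
= 0.6944


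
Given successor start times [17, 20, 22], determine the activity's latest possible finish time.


LF = min of all successor start times
Successors start at: [17, 20, 22]
LF = min(17, 20, 22)
= 17


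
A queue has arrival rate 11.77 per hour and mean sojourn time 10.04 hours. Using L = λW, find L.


Little's law: L = λ × W
= 11.77 × 10.04
= 118.17


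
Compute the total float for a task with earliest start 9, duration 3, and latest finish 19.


EF = ES + duration = 9 + 3 = 12
LS = LF - duration = 19 - 3 = 16
Total Float = LF - EF = 19 - 12
(or LS - ES = 16 - 9)
= 7


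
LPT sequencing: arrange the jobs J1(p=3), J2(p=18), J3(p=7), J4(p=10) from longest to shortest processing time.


LPT: sort by longest processing time first
  J2: p=18
  J4: p=10
  J3: p=7
  J1: p=3
Order: J2 → J4 → J3 → J1


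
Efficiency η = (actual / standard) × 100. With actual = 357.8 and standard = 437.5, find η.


Efficiency = (actual / standard) × 100
= (357.8 / 437.5) × 100
= 81.8%


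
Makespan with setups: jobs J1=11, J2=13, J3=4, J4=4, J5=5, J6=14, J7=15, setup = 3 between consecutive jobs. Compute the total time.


Makespan = Σ processing + (n-1) × setup
= (11 + 13 + 4 + 4 + 5 + 14 + 15) + (7-1)×3
= 66 + 18
= 84 time units


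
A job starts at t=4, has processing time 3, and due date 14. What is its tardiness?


Completion = start + processing = 4 + 3 = 7
Tardiness = max(0, C - d) = max(0, 7 - 14)
= max(0, -7)
= 0


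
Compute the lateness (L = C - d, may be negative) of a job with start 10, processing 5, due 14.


Completion = 10 + 5 = 15
Lateness = C - d = 15 - 14
= 1


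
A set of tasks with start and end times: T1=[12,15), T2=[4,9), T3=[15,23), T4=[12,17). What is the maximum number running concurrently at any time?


Check each time point for overlaps:
  t=12: 2 tasks active (T1, T4)
Max concurrent = 2


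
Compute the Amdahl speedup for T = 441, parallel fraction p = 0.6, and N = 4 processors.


Amdahl's law: T_p = T × ((1-p) + p/N)
= 441 × ((1-0.6) + 0.6/4)
= 441 × (0.40 + 0.1500)
= 441 × 0.5500
= 242.55
Speedup = 441/242.55
= 1.82×


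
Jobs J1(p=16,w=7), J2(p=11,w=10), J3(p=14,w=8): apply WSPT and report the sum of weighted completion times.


WSPT order (by p/w): J2 → J3 → J1
  J2: C=11, w·C=10×11=110
  J3: C=25, w·C=8×25=200
  J1: C=41, w·C=7×41=287
Σ w·C = 597
= 597


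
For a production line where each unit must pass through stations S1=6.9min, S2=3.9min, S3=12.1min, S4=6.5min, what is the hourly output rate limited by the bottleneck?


Bottleneck = longest station time
Station times: [6.9, 3.9, 12.1, 6.5]
Max = 12.1 min
Rate = 60 / 12.1
= 4.96 units/hour (bottleneck: 12.1min)


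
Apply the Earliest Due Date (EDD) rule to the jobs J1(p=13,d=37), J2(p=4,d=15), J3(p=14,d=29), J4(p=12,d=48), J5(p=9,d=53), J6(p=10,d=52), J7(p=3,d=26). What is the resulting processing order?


EDD: sort by earliest due date
  J2: d=15, p=4
  J7: d=26, p=3
  J3: d=29, p=14
  J1: d=37, p=13
  J4: d=48, p=12
  J6: d=52, p=10
  J5: d=53, p=9
Order: J2 → J7 → J3 → J1 → J4 → J6 → J5


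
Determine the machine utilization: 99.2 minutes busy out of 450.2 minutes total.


Utilization = busy / total × 100
= 99.2 / 450.2 × 100
= 22.0%


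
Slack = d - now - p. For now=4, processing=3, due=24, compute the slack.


Slack = due - current_time - processing
= 24 - 4 - 3
= 17


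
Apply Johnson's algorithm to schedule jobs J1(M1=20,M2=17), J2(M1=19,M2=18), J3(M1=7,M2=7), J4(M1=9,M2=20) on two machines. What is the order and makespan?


Johnson's rule:
Group 1 (M1≤M2, sort by M1): ['J3', 'J4']
Group 2 (M1>M2, sort desc M2): ['J2', 'J1']
Sequence: J3 → J4 → J2 → J1
Makespan calculation:
  J3: M1 done=7, M2 done=14
  J4: M1 done=16, M2 done=36
  J2: M1 done=35, M2 done=54
  J1: M1 done=55, M2 done=72
= Sequence: J3 → J4 → J2 → J1, Makespan: 72


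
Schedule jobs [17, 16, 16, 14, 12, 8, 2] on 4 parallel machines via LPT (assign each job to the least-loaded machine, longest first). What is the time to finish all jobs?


Jobs (LPT sorted): [17, 16, 16, 14, 12, 8, 2]
Machines: 4
  J=17 → Machine 1 (load: 0+17=17)
  J=16 → Machine 2 (load: 0+16=16)
  J=16 → Machine 3 (load: 0+16=16)
  J=14 → Machine 4 (load: 0+14=14)
  J=12 → Machine 4 (load: 14+12=26)
  J=8 → Machine 2 (load: 16+8=24)
  J=2 → Machine 3 (load: 16+2=18)
Machine loads: [17, 24, 18, 26]
Makespan = max = 26 time units


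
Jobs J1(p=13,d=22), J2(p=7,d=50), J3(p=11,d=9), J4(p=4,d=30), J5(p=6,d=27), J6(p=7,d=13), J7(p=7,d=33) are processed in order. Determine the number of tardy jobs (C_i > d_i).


Completion vs due date:
  J1: C=13, d=22 → on time
  J2: C=20, d=50 → on time
  J3: C=31, d=9 → TARDY
  J4: C=35, d=30 → TARDY
  J5: C=41, d=27 → TARDY
  J6: C=48, d=13 → TARDY
  J7: C=55, d=33 → TARDY
Tardy jobs: J3, J4, J5, J6, J7
Count = 5


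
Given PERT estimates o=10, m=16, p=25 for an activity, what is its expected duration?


te = (o + 4m + p) / 6
= (10 + 4×16 + 25) / 6
= (10 + 64 + 25) / 6
= 99 / 6
= 16.50


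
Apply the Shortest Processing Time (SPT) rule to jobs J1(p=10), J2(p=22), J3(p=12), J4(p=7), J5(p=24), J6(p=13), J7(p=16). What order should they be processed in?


SPT: sort by shortest processing time
  J4: p=7
  J1: p=10
  J3: p=12
  J6: p=13
  J7: p=16
  J2: p=22
  J5: p=24
Order: J4 → J1 → J3 → J6 → J7 → J2 → J5


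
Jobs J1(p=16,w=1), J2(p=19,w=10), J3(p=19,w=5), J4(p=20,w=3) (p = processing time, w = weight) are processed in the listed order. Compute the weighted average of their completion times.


Completion times:
  J1: C=16, w×C=1×16=16
  J2: C=35, w×C=10×35=350
  J3: C=54, w×C=5×54=270
  J4: C=74, w×C=3×74=222
Sum w×C = 858
Sum w = 19
Weighted avg = 858/19
= 45.16


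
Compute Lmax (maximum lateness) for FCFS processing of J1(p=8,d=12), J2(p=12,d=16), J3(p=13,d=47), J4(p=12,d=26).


Lateness per job (L = C - d):
  J1: C=8, d=12, L=-4
  J2: C=20, d=16, L=4
  J3: C=33, d=47, L=-14
  J4: C=45, d=26, L=19
Lmax = max(-4, 4, -14, 19)
= 19


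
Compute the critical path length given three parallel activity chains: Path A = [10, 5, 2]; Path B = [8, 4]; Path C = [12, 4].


Path A: 10 + 5 + 2 = 17
Path B: 8 + 4 = 12
Path C: 12 + 4 = 16
Critical path = longest = max(17, 12, 16)
= 17 (Path A)


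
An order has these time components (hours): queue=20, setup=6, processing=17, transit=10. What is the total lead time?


Lead time = queue + setup + processing + transit
= 20 + 6 + 17 + 10
= 53 hours


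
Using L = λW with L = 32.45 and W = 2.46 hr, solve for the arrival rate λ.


Little's law: L = λW → λ = L / W
= 32.45 / 2.46
= 13.19 per hour


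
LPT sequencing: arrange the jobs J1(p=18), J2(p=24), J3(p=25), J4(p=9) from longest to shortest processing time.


LPT: sort by longest processing time first
  J3: p=25
  J2: p=24
  J1: p=18
  J4: p=9
Order: J3 → J2 → J1 → J4


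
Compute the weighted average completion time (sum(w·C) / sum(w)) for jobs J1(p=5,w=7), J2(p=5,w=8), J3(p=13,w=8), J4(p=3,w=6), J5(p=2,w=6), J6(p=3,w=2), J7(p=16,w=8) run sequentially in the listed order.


Completion times:
  J1: C=5, w×C=7×5=35
  J2: C=10, w×C=8×10=80
  J3: C=23, w×C=8×23=184
  J4: C=26, w×C=6×26=156
  J5: C=28, w×C=6×28=168
  J6: C=31, w×C=2×31=62
  J7: C=47, w×C=8×47=376
Sum w×C = 1061
Sum w = 45
Weighted avg = 1061/45
= 23.58


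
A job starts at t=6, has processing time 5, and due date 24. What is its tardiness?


Completion = start + processing = 6 + 5 = 11
Tardiness = max(0, C - d) = max(0, 11 - 24)
= max(0, -13)
= 0


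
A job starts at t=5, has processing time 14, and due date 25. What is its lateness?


Completion = 5 + 14 = 19
Lateness = C - d = 19 - 25
= -6


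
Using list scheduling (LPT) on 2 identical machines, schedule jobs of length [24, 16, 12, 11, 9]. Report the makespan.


Jobs (LPT sorted): [24, 16, 12, 11, 9]
Machines: 2
  J=24 → Machine 1 (load: 0+24=24)
  J=16 → Machine 2 (load: 0+16=16)
  J=12 → Machine 2 (load: 16+12=28)
  J=11 → Machine 1 (load: 24+11=35)
  J=9 → Machine 2 (load: 28+9=37)
Machine loads: [35, 37]
Makespan = max = 37 time units


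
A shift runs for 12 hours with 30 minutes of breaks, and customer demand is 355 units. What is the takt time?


Available = 12×60 - 30 = 690 min
Takt time = 690 / 355
= 1.94 min/unit


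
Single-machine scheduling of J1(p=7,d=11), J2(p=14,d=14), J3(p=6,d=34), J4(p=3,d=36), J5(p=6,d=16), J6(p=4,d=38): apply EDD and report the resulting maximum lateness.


EDD order: J1 → J2 → J5 → J3 → J4 → J6
Completion and lateness:
  J1: C=7, d=11, L=7-11=-4
  J2: C=21, d=14, L=21-14=7
  J5: C=27, d=16, L=27-16=11
  J3: C=33, d=34, L=33-34=-1
  J4: C=36, d=36, L=36-36=0
  J6: C=40, d=38, L=40-38=2
Lmax = max(-4, 7, 11, -1, 0, 2)
= 11


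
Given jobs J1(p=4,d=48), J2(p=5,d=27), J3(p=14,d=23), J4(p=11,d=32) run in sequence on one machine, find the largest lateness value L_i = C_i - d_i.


Lateness per job (L = C - d):
  J1: C=4, d=48, L=-44
  J2: C=9, d=27, L=-18
  J3: C=23, d=23, L=0
  J4: C=34, d=32, L=2
Lmax = max(-44, -18, 0, 2)
= 2


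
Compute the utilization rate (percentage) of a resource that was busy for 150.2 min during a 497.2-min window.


Utilization = busy / total × 100
= 150.2 / 497.2 × 100
= 30.2%


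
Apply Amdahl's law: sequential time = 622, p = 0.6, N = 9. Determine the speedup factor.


Amdahl's law: T_p = T × ((1-p) + p/N)
= 622 × ((1-0.6) + 0.6/9)
= 622 × (0.40 + 0.0667)
= 622 × 0.4667
= 290.27
Speedup = 622/290.27
= 2.14×


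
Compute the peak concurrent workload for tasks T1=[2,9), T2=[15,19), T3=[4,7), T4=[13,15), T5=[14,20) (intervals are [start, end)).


Check each time point for overlaps:
  t=4: 2 tasks active (T1, T3)
Max concurrent = 2


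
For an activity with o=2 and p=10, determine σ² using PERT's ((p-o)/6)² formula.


σ² = ((p - o) / 6)² = (p - o)² / 36
= (10 - 2)² / 36
= 8² / 36
= 64 / 36
= 1.7778


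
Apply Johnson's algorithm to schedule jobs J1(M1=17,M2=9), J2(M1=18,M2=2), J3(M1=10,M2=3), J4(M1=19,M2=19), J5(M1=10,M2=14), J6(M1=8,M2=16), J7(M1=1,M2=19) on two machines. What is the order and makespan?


Johnson's rule:
Group 1 (M1≤M2, sort by M1): ['J7', 'J6', 'J5', 'J4']
Group 2 (M1>M2, sort desc M2): ['J1', 'J3', 'J2']
Sequence: J7 → J6 → J5 → J4 → J1 → J3 → J2
Makespan calculation:
  J7: M1 done=1, M2 done=20
  J6: M1 done=9, M2 done=36
  J5: M1 done=19, M2 done=50
  J4: M1 done=38, M2 done=69
  J1: M1 done=55, M2 done=78
  J3: M1 done=65, M2 done=81
  J2: M1 done=83, M2 done=85
= Sequence: J7 → J6 → J5 → J4 → J1 → J3 → J2, Makespan: 85


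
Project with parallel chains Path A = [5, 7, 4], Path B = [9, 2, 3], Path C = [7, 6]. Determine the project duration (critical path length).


Path A: 5 + 7 + 4 = 16
Path B: 9 + 2 + 3 = 14
Path C: 7 + 6 = 13
Critical path = longest = max(16, 14, 13)
= 16 (Path A)


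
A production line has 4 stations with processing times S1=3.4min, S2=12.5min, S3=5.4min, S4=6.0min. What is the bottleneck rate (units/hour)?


Bottleneck = longest station time
Station times: [3.4, 12.5, 5.4, 6.0]
Max = 12.5 min
Rate = 60 / 12.5
= 4.80 units/hour (bottleneck: 12.5min)


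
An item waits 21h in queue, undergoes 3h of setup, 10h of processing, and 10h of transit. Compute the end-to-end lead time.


Lead time = queue + setup + processing + transit
= 21 + 3 + 10 + 10
= 44 hours


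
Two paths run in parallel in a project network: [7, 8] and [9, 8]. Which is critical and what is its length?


Path A: 7 + 8 = 15
Path B: 9 + 8 = 17
Critical path = longest = max(15, 17)
= 17 (Path B)
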